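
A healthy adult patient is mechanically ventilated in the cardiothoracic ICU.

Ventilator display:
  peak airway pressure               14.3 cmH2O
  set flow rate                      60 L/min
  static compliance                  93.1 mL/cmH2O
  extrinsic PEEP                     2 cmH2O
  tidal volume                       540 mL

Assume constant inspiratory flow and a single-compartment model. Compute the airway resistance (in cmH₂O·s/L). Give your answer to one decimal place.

Flow: 60 L/min ÷ 60 = 1 L/s.
Equation of motion (constant flow): PIP = Vt/C + R·V̇ + PEEP.
R·V̇ = PIP − Vt/C − PEEP = 14.3 − 540/93.1 − 2 = 14.3 − 5.8 − 2 = 6.5 cmH2O.
R = 6.5 / 1 = 6.5 cmH2O·s/L.

6.5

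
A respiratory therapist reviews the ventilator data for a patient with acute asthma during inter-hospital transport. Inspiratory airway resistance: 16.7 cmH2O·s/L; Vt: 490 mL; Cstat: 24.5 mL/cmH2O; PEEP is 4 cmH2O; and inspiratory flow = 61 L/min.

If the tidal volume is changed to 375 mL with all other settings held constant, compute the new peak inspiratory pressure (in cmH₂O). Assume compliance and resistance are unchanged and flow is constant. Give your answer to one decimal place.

Flow: 61 L/min ÷ 60 = 1.0167 L/s.
PIP = Vt/C + R·V̇ + PEEP (constant-flow equation of motion).
Only the elastic term changes: ΔPIP = ΔVt / C = (375 − 490) / 24.5 = -4.694 cmH2O.
Original PIP = 490/24.5 + 16.7×1.0167 + 4 = 40.979 cmH2O; new PIP = 40.979 + (-4.694) = 36.285 cmH2O.

36.3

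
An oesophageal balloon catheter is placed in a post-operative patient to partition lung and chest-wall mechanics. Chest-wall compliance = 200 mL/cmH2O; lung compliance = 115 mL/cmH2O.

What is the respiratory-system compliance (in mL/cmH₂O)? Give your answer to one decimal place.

73.0

Lung and chest wall are elastances in series: 1/Crs = 1/CL + 1/Ccw.
1/Crs = 1/115 + 1/200 = 0.0137.
Crs = 72.993 mL/cmH2O.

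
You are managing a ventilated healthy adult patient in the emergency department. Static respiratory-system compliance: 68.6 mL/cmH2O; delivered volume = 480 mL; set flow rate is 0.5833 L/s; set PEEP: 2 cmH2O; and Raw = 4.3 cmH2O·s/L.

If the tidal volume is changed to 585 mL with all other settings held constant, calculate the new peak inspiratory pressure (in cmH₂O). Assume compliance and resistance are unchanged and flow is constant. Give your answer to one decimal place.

PIP = Vt/C + R·V̇ + PEEP (constant-flow equation of motion).
Only the elastic term changes: ΔPIP = ΔVt / C = (585 − 480) / 68.6 = 1.531 cmH2O.
Original PIP = 480/68.6 + 4.3×0.5833 + 2 = 11.505 cmH2O; new PIP = 11.505 + (1.531) = 13.036 cmH2O.

13.0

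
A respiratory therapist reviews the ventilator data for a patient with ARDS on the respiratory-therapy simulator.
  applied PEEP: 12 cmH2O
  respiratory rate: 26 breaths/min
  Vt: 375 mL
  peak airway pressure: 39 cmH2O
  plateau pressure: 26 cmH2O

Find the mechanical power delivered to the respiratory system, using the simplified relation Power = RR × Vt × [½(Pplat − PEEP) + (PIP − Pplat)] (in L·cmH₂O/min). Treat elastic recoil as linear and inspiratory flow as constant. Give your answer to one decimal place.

195.0

Per-breath work = Vt × [½(Pplat−PEEP) + (PIP−Pplat)] = 0.375 × [0.5×14.0 + 13.0] = 0.375 × 20.0 = 7.5 L·cmH2O.
Power = 26 × 7.5 = 195.0 L·cmH2O/min.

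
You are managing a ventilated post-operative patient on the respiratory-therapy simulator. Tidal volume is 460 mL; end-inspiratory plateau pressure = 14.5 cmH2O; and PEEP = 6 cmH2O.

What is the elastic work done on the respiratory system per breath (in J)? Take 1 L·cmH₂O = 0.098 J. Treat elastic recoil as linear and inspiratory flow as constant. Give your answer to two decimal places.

Elastic work ≈ ½ × (Pplat − PEEP) × Vt = 0.5 × (14.5 − 6) × 0.460 L = 0.5 × 8.5 × 0.460 = 1.955 L·cmH2O.
× 0.098 J/(L·cmH2O) → 0.1916 J.

0.19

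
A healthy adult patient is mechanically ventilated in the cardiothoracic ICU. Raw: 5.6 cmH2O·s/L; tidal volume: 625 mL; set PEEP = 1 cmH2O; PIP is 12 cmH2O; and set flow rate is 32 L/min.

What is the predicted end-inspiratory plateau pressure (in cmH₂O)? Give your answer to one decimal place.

9.0

Flow: 32 L/min ÷ 60 = 0.5333 L/s.
Pplat = PIP − Raw × flow = 12 − 5.6 × 0.5333 = 12 − 2.986 = 9.014 cmH2O.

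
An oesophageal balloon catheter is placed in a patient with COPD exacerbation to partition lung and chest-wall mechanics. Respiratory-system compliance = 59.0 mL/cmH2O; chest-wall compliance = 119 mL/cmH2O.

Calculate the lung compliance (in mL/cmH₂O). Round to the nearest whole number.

1/CL = 1/Crs − 1/Ccw.
1/CL = 1/59.0 − 1/119 = 0.008546.
CL = 117.01 mL/cmH2O.

117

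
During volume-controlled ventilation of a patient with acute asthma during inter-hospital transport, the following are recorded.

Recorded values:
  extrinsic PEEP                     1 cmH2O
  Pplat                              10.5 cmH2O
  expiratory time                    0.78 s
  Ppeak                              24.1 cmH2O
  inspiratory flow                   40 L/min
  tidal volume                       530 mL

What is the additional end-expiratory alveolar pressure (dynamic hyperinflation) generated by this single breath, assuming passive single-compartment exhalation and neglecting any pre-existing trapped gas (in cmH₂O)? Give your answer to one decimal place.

4.8

Flow: 40 L/min ÷ 60 = 0.6667 L/s.
R = (PIP − Pplat)/V̇ = (24.1 − 10.5) / 0.6667 = 13.6/0.6667 = 20.399 cmH2O·s/L.
C = Vt/(Pplat − PEEP) = 530.0 / (10.5 − 1) = 530.0/9.5 = 55.789 mL/cmH2O.
τ = R × C = 20.399 × 0.05579 L/cmH2O = 1.138 s.
Fraction remaining = e^(−Te/τ) = e^(−0.78/1.138) = 0.5039; trapped volume = 530.0 × 0.5039 = 267.07 mL.
Additional alveolar pressure from trapping ≈ V_trapped / C = 267.07 / 55.789 = 4.787 cmH2O.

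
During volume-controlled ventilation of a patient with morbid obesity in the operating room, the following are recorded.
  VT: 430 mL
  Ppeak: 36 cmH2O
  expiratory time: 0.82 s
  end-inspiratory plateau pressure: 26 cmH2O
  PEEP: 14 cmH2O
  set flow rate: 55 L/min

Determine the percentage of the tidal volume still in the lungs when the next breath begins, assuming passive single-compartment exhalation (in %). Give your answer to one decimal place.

Flow: 55 L/min ÷ 60 = 0.9167 L/s.
R = (PIP − Pplat)/V̇ = (36 − 26) / 0.9167 = 10.0/0.9167 = 10.909 cmH2O·s/L.
C = Vt/(Pplat − PEEP) = 430.0 / (26 − 14) = 430.0/12.0 = 35.833 mL/cmH2O.
τ = R × C = 10.909 × 0.03583 L/cmH2O = 0.3909 s.
Fraction remaining at end-expiration = e^(−Te/τ) = e^(−0.82/0.3909) = 0.1227 → 12.27%.

12.3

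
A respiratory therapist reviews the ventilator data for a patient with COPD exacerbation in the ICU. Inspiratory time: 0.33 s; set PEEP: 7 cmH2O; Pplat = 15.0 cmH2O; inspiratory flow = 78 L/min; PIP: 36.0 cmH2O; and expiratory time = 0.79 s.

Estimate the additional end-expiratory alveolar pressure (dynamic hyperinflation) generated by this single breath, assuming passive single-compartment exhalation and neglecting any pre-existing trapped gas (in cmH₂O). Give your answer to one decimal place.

Flow: 78 L/min ÷ 60 = 1.3 L/s.
Vt = flow × Ti = 1.3 L/s × 0.33 s × 1000 mL/L = 429.0 mL.
R = (PIP − Pplat)/V̇ = (36.0 − 15.0) / 1.3 = 21.0/1.3 = 16.154 cmH2O·s/L.
C = Vt/(Pplat − PEEP) = 429.0 / (15.0 − 7) = 429.0/8.0 = 53.625 mL/cmH2O.
τ = R × C = 16.154 × 0.05363 L/cmH2O = 0.8663 s.
Fraction remaining = e^(−Te/τ) = e^(−0.79/0.8663) = 0.4018; trapped volume = 429.0 × 0.4018 = 172.37 mL.
Additional alveolar pressure from trapping ≈ V_trapped / C = 172.37 / 53.625 = 3.214 cmH2O.

3.2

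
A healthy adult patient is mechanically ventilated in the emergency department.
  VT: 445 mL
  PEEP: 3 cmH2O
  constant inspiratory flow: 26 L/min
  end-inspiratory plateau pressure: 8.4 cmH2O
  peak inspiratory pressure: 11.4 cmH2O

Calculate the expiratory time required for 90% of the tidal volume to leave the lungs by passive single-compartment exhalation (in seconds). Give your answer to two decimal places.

Flow: 26 L/min ÷ 60 = 0.4333 L/s.
R = (PIP − Pplat)/V̇ = (11.4 − 8.4) / 0.4333 = 3.0/0.4333 = 6.924 cmH2O·s/L.
C = Vt/(Pplat − PEEP) = 445.0 / (8.4 − 3) = 445.0/5.4 = 82.407 mL/cmH2O.
τ = R × C = 6.924 × 0.08241 L/cmH2O = 0.5706 s.
t = −τ·ln(1 − 0.90) = −0.5706·ln(0.1) = 1.314 s.

1.31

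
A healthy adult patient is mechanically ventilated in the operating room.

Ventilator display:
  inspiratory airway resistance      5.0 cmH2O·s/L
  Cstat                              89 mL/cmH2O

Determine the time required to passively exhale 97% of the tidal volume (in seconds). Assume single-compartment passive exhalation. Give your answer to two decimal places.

τ = R × C = 5.0 × 89 mL/cmH2O = 5.0 × 0.089 L/cmH2O = 0.445 s.
Exhaled fraction f = 1 − e^(−t/τ) → t = −τ·ln(1 − f) = −0.445·ln(0.03) = 1.56 s.

1.56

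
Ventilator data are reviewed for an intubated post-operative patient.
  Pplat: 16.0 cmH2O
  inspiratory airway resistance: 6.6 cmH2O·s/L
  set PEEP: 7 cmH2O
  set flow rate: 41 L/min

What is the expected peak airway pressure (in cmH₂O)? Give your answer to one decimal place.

20.5

Flow: 41 L/min ÷ 60 = 0.6833 L/s.
PIP = Pplat + Raw × flow = 16.0 + 6.6 × 0.6833 = 16.0 + 4.51 = 20.51 cmH2O.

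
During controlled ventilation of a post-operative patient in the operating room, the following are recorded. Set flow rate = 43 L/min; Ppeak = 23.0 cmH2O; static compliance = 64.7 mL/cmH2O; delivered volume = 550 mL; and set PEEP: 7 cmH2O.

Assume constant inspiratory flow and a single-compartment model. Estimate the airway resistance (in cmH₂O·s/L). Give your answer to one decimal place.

Flow: 43 L/min ÷ 60 = 0.7167 L/s.
Equation of motion (constant flow): PIP = Vt/C + R·V̇ + PEEP.
R·V̇ = PIP − Vt/C − PEEP = 23.0 − 550/64.7 − 7 = 23.0 − 8.501 − 7 = 7.499 cmH2O.
R = 7.499 / 0.7167 = 10.463 cmH2O·s/L.

10.5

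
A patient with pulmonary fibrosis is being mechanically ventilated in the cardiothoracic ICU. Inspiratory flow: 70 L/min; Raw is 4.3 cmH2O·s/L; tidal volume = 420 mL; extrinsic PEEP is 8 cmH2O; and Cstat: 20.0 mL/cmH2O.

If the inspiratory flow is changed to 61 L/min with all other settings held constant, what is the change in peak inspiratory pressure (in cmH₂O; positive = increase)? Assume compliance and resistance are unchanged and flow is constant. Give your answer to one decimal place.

-0.6

Flow: 70 L/min ÷ 60 = 1.1667 L/s.
New flow: 61 L/min ÷ 60 = 1.0167 L/s.
PIP = Vt/C + R·V̇ + PEEP (constant-flow equation of motion).
Only the resistive term changes: ΔPIP = R × ΔV̇ = 4.3 × (1.0167 − 1.1667) = 4.3 × -0.15 = -0.645 cmH2O.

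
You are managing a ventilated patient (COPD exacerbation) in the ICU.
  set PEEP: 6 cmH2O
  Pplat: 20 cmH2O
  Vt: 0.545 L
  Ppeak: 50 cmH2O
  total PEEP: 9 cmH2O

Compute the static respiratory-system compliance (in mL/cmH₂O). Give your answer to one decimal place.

49.5

End-expiratory occlusion gives total PEEP = 9 cmH2O (intrinsic PEEP = 9 − 6 = 3). Use total PEEP for the elastic gradient.
Cstat = Vt / (Pplat − PEEPtotal) = 545 / (20 − 9) = 545 / 11.0 = 49.545 mL/cmH2O.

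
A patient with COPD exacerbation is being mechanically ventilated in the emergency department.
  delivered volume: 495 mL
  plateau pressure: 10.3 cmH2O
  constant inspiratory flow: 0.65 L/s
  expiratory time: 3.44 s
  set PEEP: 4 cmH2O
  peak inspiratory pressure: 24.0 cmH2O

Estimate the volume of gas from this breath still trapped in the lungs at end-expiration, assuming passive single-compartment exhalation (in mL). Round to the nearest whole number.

R = (PIP − Pplat)/V̇ = (24.0 − 10.3) / 0.65 = 13.7/0.65 = 21.077 cmH2O·s/L.
C = Vt/(Pplat − PEEP) = 495.0 / (10.3 − 4) = 495.0/6.3 = 78.571 mL/cmH2O.
τ = R × C = 21.077 × 0.07857 L/cmH2O = 1.656 s.
Fraction remaining = e^(−Te/τ) = e^(−3.44/1.656) = 0.1253.
Trapped volume = 495.0 × 0.1253 = 62.024 mL.

62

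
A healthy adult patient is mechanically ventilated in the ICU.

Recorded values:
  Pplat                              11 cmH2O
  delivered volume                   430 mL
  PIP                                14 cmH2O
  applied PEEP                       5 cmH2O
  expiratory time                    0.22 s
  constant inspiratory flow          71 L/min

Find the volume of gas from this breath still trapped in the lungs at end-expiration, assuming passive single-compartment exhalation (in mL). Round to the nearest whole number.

Flow: 71 L/min ÷ 60 = 1.1833 L/s.
R = (PIP − Pplat)/V̇ = (14 − 11) / 1.1833 = 3.0/1.1833 = 2.535 cmH2O·s/L.
C = Vt/(Pplat − PEEP) = 430.0 / (11 − 5) = 430.0/6.0 = 71.667 mL/cmH2O.
τ = R × C = 2.535 × 0.07167 L/cmH2O = 0.1817 s.
Fraction remaining = e^(−Te/τ) = e^(−0.22/0.1817) = 0.298.
Trapped volume = 430.0 × 0.298 = 128.14 mL.

128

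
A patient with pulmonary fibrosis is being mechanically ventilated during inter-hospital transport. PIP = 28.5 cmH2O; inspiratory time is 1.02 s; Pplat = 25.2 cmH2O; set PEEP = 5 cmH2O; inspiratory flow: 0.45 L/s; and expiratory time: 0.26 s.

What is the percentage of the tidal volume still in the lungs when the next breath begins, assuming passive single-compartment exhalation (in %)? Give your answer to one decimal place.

Vt = flow × Ti = 0.45 L/s × 1.02 s × 1000 mL/L = 459.0 mL.
R = (PIP − Pplat)/V̇ = (28.5 − 25.2) / 0.45 = 3.3/0.45 = 7.333 cmH2O·s/L.
C = Vt/(Pplat − PEEP) = 459.0 / (25.2 − 5) = 459.0/20.2 = 22.723 mL/cmH2O.
τ = R × C = 7.333 × 0.02272 L/cmH2O = 0.1666 s.
Fraction remaining at end-expiration = e^(−Te/τ) = e^(−0.26/0.1666) = 0.21 → 21.0%.

21.0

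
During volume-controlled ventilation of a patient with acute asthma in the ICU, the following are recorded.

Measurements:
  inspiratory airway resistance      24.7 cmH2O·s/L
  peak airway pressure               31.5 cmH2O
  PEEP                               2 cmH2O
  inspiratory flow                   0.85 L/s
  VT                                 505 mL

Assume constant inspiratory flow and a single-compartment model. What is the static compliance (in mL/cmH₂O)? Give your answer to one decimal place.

Equation of motion (constant flow): PIP = Vt/C + R·V̇ + PEEP.
Vt/C = PIP − R·V̇ − PEEP = 31.5 − 24.7×0.85 − 2 = 31.5 − 20.995 − 2 = 8.505 cmH2O.
C = Vt / 8.505 = 505 / 8.505 = 59.377 mL/cmH2O.

59.4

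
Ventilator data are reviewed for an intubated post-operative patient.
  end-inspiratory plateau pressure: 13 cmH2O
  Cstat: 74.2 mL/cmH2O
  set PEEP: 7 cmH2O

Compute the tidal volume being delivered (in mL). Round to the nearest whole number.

445

Vt = Cstat × (Pplat − PEEP) = 74.2 × (13 − 7) = 74.2 × 6.0 = 445.2 mL.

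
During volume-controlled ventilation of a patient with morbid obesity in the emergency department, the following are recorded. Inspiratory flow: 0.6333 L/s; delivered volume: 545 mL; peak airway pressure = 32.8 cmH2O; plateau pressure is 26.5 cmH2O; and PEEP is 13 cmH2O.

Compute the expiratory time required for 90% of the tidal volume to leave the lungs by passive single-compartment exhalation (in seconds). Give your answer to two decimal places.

0.92

R = (PIP − Pplat)/V̇ = (32.8 − 26.5) / 0.6333 = 6.3/0.6333 = 9.948 cmH2O·s/L.
C = Vt/(Pplat − PEEP) = 545.0 / (26.5 − 13) = 545.0/13.5 = 40.37 mL/cmH2O.
τ = R × C = 9.948 × 0.04037 L/cmH2O = 0.4016 s.
t = −τ·ln(1 − 0.90) = −0.4016·ln(0.1) = 0.9247 s.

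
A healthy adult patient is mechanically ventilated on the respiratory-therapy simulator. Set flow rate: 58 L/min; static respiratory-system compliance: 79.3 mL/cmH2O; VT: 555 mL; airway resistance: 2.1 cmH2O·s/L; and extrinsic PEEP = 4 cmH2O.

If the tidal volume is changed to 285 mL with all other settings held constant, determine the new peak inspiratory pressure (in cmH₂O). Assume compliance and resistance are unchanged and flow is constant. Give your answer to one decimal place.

Flow: 58 L/min ÷ 60 = 0.9667 L/s.
PIP = Vt/C + R·V̇ + PEEP (constant-flow equation of motion).
Only the elastic term changes: ΔPIP = ΔVt / C = (285 − 555) / 79.3 = -3.405 cmH2O.
Original PIP = 555/79.3 + 2.1×0.9667 + 4 = 13.029 cmH2O; new PIP = 13.029 + (-3.405) = 9.624 cmH2O.

9.6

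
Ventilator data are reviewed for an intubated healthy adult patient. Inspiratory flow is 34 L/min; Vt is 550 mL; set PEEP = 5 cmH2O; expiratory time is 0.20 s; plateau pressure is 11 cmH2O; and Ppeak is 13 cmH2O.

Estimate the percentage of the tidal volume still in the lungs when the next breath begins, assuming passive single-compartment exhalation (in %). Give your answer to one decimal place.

Flow: 34 L/min ÷ 60 = 0.5667 L/s.
R = (PIP − Pplat)/V̇ = (13 − 11) / 0.5667 = 2.0/0.5667 = 3.529 cmH2O·s/L.
C = Vt/(Pplat − PEEP) = 550.0 / (11 − 5) = 550.0/6.0 = 91.667 mL/cmH2O.
τ = R × C = 3.529 × 0.09167 L/cmH2O = 0.3235 s.
Fraction remaining at end-expiration = e^(−Te/τ) = e^(−0.20/0.3235) = 0.5389 → 53.89%.

53.9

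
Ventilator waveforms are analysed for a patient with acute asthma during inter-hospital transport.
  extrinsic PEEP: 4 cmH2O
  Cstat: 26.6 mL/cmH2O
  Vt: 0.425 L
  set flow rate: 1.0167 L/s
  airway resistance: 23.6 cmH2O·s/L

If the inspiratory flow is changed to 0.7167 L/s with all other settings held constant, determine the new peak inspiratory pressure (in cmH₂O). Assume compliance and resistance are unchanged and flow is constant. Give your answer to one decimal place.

PIP = Vt/C + R·V̇ + PEEP (constant-flow equation of motion).
Only the resistive term changes: ΔPIP = R × ΔV̇ = 23.6 × (0.7167 − 1.0167) = 23.6 × -0.3 = -7.08 cmH2O.
Original PIP = 425/26.6 + 23.6×1.0167 + 4 = 43.972 cmH2O; new PIP = 43.972 + (-7.08) = 36.892 cmH2O.

36.9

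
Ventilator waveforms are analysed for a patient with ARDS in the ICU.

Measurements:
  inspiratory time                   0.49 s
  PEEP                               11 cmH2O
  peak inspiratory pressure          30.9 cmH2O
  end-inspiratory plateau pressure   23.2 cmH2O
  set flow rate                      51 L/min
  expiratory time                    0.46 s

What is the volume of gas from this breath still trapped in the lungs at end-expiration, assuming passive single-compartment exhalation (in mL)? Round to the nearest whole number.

94

Flow: 51 L/min ÷ 60 = 0.85 L/s.
Vt = flow × Ti = 0.85 L/s × 0.49 s × 1000 mL/L = 416.5 mL.
R = (PIP − Pplat)/V̇ = (30.9 − 23.2) / 0.85 = 7.7/0.85 = 9.059 cmH2O·s/L.
C = Vt/(Pplat − PEEP) = 416.5 / (23.2 − 11) = 416.5/12.2 = 34.139 mL/cmH2O.
τ = R × C = 9.059 × 0.03414 L/cmH2O = 0.3093 s.
Fraction remaining = e^(−Te/τ) = e^(−0.46/0.3093) = 0.226.
Trapped volume = 416.5 × 0.226 = 94.129 mL.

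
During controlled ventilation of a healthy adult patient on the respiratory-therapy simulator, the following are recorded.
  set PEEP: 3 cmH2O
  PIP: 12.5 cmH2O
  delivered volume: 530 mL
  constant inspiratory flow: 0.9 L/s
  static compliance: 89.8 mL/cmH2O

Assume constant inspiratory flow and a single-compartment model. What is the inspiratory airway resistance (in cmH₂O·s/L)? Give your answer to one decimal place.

Equation of motion (constant flow): PIP = Vt/C + R·V̇ + PEEP.
R·V̇ = PIP − Vt/C − PEEP = 12.5 − 530/89.8 − 3 = 12.5 − 5.902 − 3 = 3.598 cmH2O.
R = 3.598 / 0.9 = 3.998 cmH2O·s/L.

4.0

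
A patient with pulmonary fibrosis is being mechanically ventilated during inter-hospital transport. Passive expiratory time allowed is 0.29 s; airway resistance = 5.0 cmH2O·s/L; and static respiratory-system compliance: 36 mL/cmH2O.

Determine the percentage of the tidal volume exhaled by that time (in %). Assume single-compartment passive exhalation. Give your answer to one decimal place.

τ = R × C = 5.0 × 36 mL/cmH2O = 5.0 × 0.036 L/cmH2O = 0.18 s.
Passive exhalation: V(t)/V₀ = e^(−t/τ) = e^(−0.29/0.18) = 0.1997.
Fraction exhaled = 1 − 0.1997 = 0.8003 → 80.03%.

80.0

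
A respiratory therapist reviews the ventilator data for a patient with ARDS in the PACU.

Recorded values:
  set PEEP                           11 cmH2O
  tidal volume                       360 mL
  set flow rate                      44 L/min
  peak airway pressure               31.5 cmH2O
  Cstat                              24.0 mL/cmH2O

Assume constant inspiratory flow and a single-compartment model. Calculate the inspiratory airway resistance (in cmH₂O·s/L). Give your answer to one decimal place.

Flow: 44 L/min ÷ 60 = 0.7333 L/s.
Equation of motion (constant flow): PIP = Vt/C + R·V̇ + PEEP.
R·V̇ = PIP − Vt/C − PEEP = 31.5 − 360/24.0 − 11 = 31.5 − 15.0 − 11 = 5.5 cmH2O.
R = 5.5 / 0.7333 = 7.5 cmH2O·s/L.

7.5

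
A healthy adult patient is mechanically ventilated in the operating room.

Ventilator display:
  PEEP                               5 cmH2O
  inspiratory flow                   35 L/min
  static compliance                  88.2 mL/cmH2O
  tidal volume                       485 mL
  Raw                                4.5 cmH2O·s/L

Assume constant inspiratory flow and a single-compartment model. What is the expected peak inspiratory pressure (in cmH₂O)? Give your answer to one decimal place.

Flow: 35 L/min ÷ 60 = 0.5833 L/s.
Equation of motion (constant flow): PIP = Vt/C + R·V̇ + PEEP.
PIP = 485/88.2 + 4.5×0.5833 + 5 = 5.499 + 2.625 + 5 = 13.124 cmH2O.

13.1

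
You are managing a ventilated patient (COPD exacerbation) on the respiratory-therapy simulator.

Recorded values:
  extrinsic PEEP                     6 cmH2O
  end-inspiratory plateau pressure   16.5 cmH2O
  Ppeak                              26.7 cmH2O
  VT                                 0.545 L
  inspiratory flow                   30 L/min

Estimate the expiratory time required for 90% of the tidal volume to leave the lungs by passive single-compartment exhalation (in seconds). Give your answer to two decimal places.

Flow: 30 L/min ÷ 60 = 0.5 L/s.
R = (PIP − Pplat)/V̇ = (26.7 − 16.5) / 0.5 = 10.2/0.5 = 20.4 cmH2O·s/L.
C = Vt/(Pplat − PEEP) = 545.0 / (16.5 − 6) = 545.0/10.5 = 51.905 mL/cmH2O.
τ = R × C = 20.4 × 0.05191 L/cmH2O = 1.059 s.
t = −τ·ln(1 − 0.90) = −1.059·ln(0.1) = 2.438 s.

2.44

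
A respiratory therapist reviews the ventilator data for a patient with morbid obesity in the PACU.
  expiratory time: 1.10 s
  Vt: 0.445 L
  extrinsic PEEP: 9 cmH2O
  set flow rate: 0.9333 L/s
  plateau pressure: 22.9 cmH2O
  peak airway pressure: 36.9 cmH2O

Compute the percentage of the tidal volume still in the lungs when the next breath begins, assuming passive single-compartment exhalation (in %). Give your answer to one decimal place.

R = (PIP − Pplat)/V̇ = (36.9 − 22.9) / 0.9333 = 14.0/0.9333 = 15.001 cmH2O·s/L.
C = Vt/(Pplat − PEEP) = 445.0 / (22.9 − 9) = 445.0/13.9 = 32.014 mL/cmH2O.
τ = R × C = 15.001 × 0.03201 L/cmH2O = 0.4802 s.
Fraction remaining at end-expiration = e^(−Te/τ) = e^(−1.10/0.4802) = 0.1012 → 10.12%.

10.1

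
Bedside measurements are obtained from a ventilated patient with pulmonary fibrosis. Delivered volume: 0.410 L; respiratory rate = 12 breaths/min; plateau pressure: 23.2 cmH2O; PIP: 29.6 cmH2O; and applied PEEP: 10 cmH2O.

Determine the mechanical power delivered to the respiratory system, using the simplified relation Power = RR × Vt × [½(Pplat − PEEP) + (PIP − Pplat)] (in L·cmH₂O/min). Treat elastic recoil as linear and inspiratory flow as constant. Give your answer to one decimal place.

64.0

Per-breath work = Vt × [½(Pplat−PEEP) + (PIP−Pplat)] = 0.410 × [0.5×13.2 + 6.4] = 0.410 × 13.0 = 5.33 L·cmH2O.
Power = 12 × 5.33 = 63.96 L·cmH2O/min.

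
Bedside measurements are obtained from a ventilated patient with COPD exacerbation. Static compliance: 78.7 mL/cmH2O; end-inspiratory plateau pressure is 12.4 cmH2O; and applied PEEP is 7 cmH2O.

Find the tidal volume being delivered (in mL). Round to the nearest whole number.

Vt = Cstat × (Pplat − PEEP) = 78.7 × (12.4 − 7) = 78.7 × 5.4 = 424.98 mL.

425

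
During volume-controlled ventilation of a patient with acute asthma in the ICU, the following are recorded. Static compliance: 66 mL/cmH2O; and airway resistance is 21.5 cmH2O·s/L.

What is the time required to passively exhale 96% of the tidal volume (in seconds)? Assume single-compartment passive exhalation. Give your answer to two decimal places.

τ = R × C = 21.5 × 66 mL/cmH2O = 21.5 × 0.066 L/cmH2O = 1.419 s.
Exhaled fraction f = 1 − e^(−t/τ) → t = −τ·ln(1 − f) = −1.419·ln(0.04) = 4.568 s.

4.57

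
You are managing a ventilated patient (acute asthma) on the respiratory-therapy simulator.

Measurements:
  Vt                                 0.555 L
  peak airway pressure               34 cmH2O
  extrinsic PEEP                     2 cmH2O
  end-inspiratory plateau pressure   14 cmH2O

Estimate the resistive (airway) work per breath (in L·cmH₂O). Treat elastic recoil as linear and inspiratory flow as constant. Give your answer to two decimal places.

With constant inspiratory flow the resistive pressure is constant at PIP − Pplat = 34 − 14 = 20.0 cmH2O, so resistive work = 20.0 × 0.555 = 11.1 L·cmH2O.

11.10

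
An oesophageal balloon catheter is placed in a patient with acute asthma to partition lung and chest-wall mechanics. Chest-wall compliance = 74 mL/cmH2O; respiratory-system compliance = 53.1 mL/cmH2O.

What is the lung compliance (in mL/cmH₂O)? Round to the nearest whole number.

1/CL = 1/Crs − 1/Ccw.
1/CL = 1/53.1 − 1/74 = 0.005319.
CL = 188.01 mL/cmH2O.

188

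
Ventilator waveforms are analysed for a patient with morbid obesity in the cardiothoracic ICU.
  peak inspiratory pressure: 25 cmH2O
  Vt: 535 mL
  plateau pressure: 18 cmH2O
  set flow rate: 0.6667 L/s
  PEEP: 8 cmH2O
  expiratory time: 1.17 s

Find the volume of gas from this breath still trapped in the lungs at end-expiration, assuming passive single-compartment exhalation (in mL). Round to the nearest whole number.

R = (PIP − Pplat)/V̇ = (25 − 18) / 0.6667 = 7.0/0.6667 = 10.499 cmH2O·s/L.
C = Vt/(Pplat − PEEP) = 535.0 / (18 − 8) = 535.0/10.0 = 53.5 mL/cmH2O.
τ = R × C = 10.499 × 0.0535 L/cmH2O = 0.5617 s.
Fraction remaining = e^(−Te/τ) = e^(−1.17/0.5617) = 0.1246.
Trapped volume = 535.0 × 0.1246 = 66.661 mL.

67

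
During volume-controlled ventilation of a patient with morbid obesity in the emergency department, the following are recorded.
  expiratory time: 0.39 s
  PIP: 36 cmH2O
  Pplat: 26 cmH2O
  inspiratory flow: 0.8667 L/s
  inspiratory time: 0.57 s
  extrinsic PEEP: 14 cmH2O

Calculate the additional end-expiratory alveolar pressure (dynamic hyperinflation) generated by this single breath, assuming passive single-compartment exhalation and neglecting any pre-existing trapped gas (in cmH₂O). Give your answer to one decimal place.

Vt = flow × Ti = 0.8667 L/s × 0.57 s × 1000 mL/L = 494.02 mL.
R = (PIP − Pplat)/V̇ = (36 − 26) / 0.8667 = 10.0/0.8667 = 11.538 cmH2O·s/L.
C = Vt/(Pplat − PEEP) = 494.02 / (26 − 14) = 494.02/12.0 = 41.168 mL/cmH2O.
τ = R × C = 11.538 × 0.04117 L/cmH2O = 0.475 s.
Fraction remaining = e^(−Te/τ) = e^(−0.39/0.475) = 0.44; trapped volume = 494.02 × 0.44 = 217.37 mL.
Additional alveolar pressure from trapping ≈ V_trapped / C = 217.37 / 41.168 = 5.28 cmH2O.

5.3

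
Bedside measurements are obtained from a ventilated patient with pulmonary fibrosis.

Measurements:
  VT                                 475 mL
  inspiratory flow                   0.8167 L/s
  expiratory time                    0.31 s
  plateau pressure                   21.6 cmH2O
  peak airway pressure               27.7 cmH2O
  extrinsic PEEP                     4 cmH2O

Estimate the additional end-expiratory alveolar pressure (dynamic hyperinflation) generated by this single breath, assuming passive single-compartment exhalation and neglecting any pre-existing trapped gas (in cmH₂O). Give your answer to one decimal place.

3.8

R = (PIP − Pplat)/V̇ = (27.7 − 21.6) / 0.8167 = 6.1/0.8167 = 7.469 cmH2O·s/L.
C = Vt/(Pplat − PEEP) = 475.0 / (21.6 − 4) = 475.0/17.6 = 26.989 mL/cmH2O.
τ = R × C = 7.469 × 0.02699 L/cmH2O = 0.2016 s.
Fraction remaining = e^(−Te/τ) = e^(−0.31/0.2016) = 0.2149; trapped volume = 475.0 × 0.2149 = 102.08 mL.
Additional alveolar pressure from trapping ≈ V_trapped / C = 102.08 / 26.989 = 3.782 cmH2O.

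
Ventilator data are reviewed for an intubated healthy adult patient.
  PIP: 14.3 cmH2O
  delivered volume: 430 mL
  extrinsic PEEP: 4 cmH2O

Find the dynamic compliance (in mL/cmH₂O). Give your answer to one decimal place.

41.7

Dynamic compliance = Vt / (PIP − PEEP) = 430 / (14.3 − 4) = 430 / 10.3 = 41.748 mL/cmH2O.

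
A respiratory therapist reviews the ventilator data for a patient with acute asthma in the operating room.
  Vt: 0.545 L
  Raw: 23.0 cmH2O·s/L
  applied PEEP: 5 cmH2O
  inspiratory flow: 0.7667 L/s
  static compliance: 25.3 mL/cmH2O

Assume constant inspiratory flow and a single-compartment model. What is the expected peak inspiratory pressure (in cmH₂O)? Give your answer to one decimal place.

Equation of motion (constant flow): PIP = Vt/C + R·V̇ + PEEP.
PIP = 545/25.3 + 23.0×0.7667 + 5 = 21.542 + 17.634 + 5 = 44.176 cmH2O.

44.2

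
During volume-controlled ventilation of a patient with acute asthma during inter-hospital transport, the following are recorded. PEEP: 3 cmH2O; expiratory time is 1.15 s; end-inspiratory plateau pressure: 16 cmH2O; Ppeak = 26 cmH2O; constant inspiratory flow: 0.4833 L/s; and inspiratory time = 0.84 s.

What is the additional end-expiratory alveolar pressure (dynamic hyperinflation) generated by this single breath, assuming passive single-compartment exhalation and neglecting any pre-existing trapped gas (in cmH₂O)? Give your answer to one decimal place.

Vt = flow × Ti = 0.4833 L/s × 0.84 s × 1000 mL/L = 405.97 mL.
R = (PIP − Pplat)/V̇ = (26 − 16) / 0.4833 = 10.0/0.4833 = 20.691 cmH2O·s/L.
C = Vt/(Pplat − PEEP) = 405.97 / (16 − 3) = 405.97/13.0 = 31.228 mL/cmH2O.
τ = R × C = 20.691 × 0.03123 L/cmH2O = 0.6462 s.
Fraction remaining = e^(−Te/τ) = e^(−1.15/0.6462) = 0.1687; trapped volume = 405.97 × 0.1687 = 68.487 mL.
Additional alveolar pressure from trapping ≈ V_trapped / C = 68.487 / 31.228 = 2.193 cmH2O.

2.2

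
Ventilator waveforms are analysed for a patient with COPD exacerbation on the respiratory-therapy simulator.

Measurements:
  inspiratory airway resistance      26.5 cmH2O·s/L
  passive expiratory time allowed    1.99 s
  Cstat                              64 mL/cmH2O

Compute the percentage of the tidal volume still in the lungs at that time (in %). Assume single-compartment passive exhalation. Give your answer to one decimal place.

30.9

τ = R × C = 26.5 × 64 mL/cmH2O = 26.5 × 0.064 L/cmH2O = 1.696 s.
Passive exhalation: V(t)/V₀ = e^(−t/τ) = e^(−1.99/1.696) = 0.3093.
Fraction remaining = 0.3093 → 30.93%.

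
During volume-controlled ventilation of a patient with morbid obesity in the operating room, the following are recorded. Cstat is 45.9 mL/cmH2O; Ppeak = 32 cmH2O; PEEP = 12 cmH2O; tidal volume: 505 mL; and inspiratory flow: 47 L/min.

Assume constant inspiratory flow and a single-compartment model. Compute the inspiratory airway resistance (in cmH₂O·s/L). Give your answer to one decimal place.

11.5

Flow: 47 L/min ÷ 60 = 0.7833 L/s.
Equation of motion (constant flow): PIP = Vt/C + R·V̇ + PEEP.
R·V̇ = PIP − Vt/C − PEEP = 32 − 505/45.9 − 12 = 32 − 11.002 − 12 = 8.998 cmH2O.
R = 8.998 / 0.7833 = 11.487 cmH2O·s/L.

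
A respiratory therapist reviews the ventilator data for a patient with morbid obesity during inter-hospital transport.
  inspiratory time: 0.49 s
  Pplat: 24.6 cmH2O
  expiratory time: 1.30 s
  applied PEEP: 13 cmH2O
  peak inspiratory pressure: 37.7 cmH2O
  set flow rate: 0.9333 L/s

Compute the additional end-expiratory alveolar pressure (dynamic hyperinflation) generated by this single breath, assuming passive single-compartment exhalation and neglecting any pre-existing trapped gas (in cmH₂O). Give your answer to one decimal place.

Vt = flow × Ti = 0.9333 L/s × 0.49 s × 1000 mL/L = 457.32 mL.
R = (PIP − Pplat)/V̇ = (37.7 − 24.6) / 0.9333 = 13.1/0.9333 = 14.036 cmH2O·s/L.
C = Vt/(Pplat − PEEP) = 457.32 / (24.6 − 13) = 457.32/11.6 = 39.424 mL/cmH2O.
τ = R × C = 14.036 × 0.03942 L/cmH2O = 0.5533 s.
Fraction remaining = e^(−Te/τ) = e^(−1.30/0.5533) = 0.09541; trapped volume = 457.32 × 0.09541 = 43.633 mL.
Additional alveolar pressure from trapping ≈ V_trapped / C = 43.633 / 39.424 = 1.107 cmH2O.

1.1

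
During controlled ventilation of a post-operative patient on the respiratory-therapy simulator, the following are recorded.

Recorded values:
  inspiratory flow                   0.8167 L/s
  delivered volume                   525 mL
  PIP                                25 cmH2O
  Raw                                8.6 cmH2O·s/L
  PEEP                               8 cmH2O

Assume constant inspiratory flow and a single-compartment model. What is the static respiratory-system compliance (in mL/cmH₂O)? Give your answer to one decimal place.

Equation of motion (constant flow): PIP = Vt/C + R·V̇ + PEEP.
Vt/C = PIP − R·V̇ − PEEP = 25 − 8.6×0.8167 − 8 = 25 − 7.024 − 8 = 9.976 cmH2O.
C = Vt / 9.976 = 525 / 9.976 = 52.626 mL/cmH2O.

52.6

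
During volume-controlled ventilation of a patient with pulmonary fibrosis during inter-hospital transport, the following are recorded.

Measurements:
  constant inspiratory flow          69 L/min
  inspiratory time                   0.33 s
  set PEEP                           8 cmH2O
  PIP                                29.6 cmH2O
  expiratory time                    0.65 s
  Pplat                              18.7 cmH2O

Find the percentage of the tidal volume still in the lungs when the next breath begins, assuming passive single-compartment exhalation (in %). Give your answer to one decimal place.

Flow: 69 L/min ÷ 60 = 1.15 L/s.
Vt = flow × Ti = 1.15 L/s × 0.33 s × 1000 mL/L = 379.5 mL.
R = (PIP − Pplat)/V̇ = (29.6 − 18.7) / 1.15 = 10.9/1.15 = 9.478 cmH2O·s/L.
C = Vt/(Pplat − PEEP) = 379.5 / (18.7 − 8) = 379.5/10.7 = 35.467 mL/cmH2O.
τ = R × C = 9.478 × 0.03547 L/cmH2O = 0.3362 s.
Fraction remaining at end-expiration = e^(−Te/τ) = e^(−0.65/0.3362) = 0.1447 → 14.47%.

14.5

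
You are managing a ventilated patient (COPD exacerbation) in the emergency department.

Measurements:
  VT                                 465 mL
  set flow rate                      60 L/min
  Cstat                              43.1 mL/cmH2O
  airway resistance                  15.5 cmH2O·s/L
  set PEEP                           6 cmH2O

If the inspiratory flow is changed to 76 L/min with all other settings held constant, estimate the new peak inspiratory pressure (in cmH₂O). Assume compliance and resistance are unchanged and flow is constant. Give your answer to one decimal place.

36.4

Flow: 60 L/min ÷ 60 = 1 L/s.
New flow: 76 L/min ÷ 60 = 1.2667 L/s.
PIP = Vt/C + R·V̇ + PEEP (constant-flow equation of motion).
Only the resistive term changes: ΔPIP = R × ΔV̇ = 15.5 × (1.2667 − 1) = 15.5 × 0.2667 = 4.134 cmH2O.
Original PIP = 465/43.1 + 15.5×1 + 6 = 32.289 cmH2O; new PIP = 32.289 + (4.134) = 36.423 cmH2O.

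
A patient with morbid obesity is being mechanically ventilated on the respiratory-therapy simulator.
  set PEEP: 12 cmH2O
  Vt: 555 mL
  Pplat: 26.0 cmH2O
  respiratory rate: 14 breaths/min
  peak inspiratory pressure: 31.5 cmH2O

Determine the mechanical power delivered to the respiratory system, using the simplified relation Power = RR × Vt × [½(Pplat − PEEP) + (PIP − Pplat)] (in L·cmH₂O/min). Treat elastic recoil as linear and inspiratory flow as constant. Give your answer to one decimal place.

Per-breath work = Vt × [½(Pplat−PEEP) + (PIP−Pplat)] = 0.555 × [0.5×14.0 + 5.5] = 0.555 × 12.5 = 6.938 L·cmH2O.
Power = 14 × 6.938 = 97.132 L·cmH2O/min.

97.1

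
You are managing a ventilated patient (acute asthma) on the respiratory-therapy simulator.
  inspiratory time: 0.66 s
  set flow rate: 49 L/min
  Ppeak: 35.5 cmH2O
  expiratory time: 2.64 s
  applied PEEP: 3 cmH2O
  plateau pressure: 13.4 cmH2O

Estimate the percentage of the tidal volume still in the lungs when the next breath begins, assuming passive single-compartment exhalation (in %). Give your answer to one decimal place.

15.2

Flow: 49 L/min ÷ 60 = 0.8167 L/s.
Vt = flow × Ti = 0.8167 L/s × 0.66 s × 1000 mL/L = 539.02 mL.
R = (PIP − Pplat)/V̇ = (35.5 − 13.4) / 0.8167 = 22.1/0.8167 = 27.06 cmH2O·s/L.
C = Vt/(Pplat − PEEP) = 539.02 / (13.4 − 3) = 539.02/10.4 = 51.829 mL/cmH2O.
τ = R × C = 27.06 × 0.05183 L/cmH2O = 1.403 s.
Fraction remaining at end-expiration = e^(−Te/τ) = e^(−2.64/1.403) = 0.1523 → 15.23%.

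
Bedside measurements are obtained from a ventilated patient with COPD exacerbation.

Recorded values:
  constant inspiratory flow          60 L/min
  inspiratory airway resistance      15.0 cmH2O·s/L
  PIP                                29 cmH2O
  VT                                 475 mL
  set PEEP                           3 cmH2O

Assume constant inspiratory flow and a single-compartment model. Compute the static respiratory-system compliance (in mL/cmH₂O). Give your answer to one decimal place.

43.2

Flow: 60 L/min ÷ 60 = 1 L/s.
Equation of motion (constant flow): PIP = Vt/C + R·V̇ + PEEP.
Vt/C = PIP − R·V̇ − PEEP = 29 − 15.0×1 − 3 = 29 − 15.0 − 3 = 11.0 cmH2O.
C = Vt / 11.0 = 475 / 11.0 = 43.182 mL/cmH2O.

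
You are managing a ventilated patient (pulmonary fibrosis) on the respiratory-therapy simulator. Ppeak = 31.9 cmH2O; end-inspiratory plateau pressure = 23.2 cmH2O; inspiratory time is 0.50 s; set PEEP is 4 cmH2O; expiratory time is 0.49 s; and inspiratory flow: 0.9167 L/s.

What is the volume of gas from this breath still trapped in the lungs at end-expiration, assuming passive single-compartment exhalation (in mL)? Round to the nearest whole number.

53

Vt = flow × Ti = 0.9167 L/s × 0.50 s × 1000 mL/L = 458.35 mL.
R = (PIP − Pplat)/V̇ = (31.9 − 23.2) / 0.9167 = 8.7/0.9167 = 9.491 cmH2O·s/L.
C = Vt/(Pplat − PEEP) = 458.35 / (23.2 − 4) = 458.35/19.2 = 23.872 mL/cmH2O.
τ = R × C = 9.491 × 0.02387 L/cmH2O = 0.2266 s.
Fraction remaining = e^(−Te/τ) = e^(−0.49/0.2266) = 0.115.
Trapped volume = 458.35 × 0.115 = 52.71 mL.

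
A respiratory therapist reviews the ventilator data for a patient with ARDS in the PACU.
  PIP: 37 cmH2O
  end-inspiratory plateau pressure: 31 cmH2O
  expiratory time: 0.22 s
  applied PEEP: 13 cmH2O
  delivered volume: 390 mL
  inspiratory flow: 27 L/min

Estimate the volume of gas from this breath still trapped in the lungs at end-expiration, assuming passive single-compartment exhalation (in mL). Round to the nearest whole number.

Flow: 27 L/min ÷ 60 = 0.45 L/s.
R = (PIP − Pplat)/V̇ = (37 − 31) / 0.45 = 6.0/0.45 = 13.333 cmH2O·s/L.
C = Vt/(Pplat − PEEP) = 390.0 / (31 − 13) = 390.0/18.0 = 21.667 mL/cmH2O.
τ = R × C = 13.333 × 0.02167 L/cmH2O = 0.2889 s.
Fraction remaining = e^(−Te/τ) = e^(−0.22/0.2889) = 0.467.
Trapped volume = 390.0 × 0.467 = 182.13 mL.

182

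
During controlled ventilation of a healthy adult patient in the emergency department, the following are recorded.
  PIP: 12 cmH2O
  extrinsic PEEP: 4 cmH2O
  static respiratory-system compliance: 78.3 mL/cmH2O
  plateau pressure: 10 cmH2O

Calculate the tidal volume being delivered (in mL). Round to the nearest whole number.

Vt = Cstat × (Pplat − PEEP) = 78.3 × (10 − 4) = 78.3 × 6.0 = 469.8 mL.

470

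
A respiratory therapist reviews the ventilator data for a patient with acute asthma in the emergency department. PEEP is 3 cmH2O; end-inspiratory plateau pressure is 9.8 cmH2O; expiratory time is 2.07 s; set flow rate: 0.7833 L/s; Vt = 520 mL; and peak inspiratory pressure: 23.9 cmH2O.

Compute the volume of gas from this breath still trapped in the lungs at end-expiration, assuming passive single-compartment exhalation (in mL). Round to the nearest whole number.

R = (PIP − Pplat)/V̇ = (23.9 − 9.8) / 0.7833 = 14.1/0.7833 = 18.001 cmH2O·s/L.
C = Vt/(Pplat − PEEP) = 520.0 / (9.8 − 3) = 520.0/6.8 = 76.471 mL/cmH2O.
τ = R × C = 18.001 × 0.07647 L/cmH2O = 1.377 s.
Fraction remaining = e^(−Te/τ) = e^(−2.07/1.377) = 0.2224.
Trapped volume = 520.0 × 0.2224 = 115.65 mL.

116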